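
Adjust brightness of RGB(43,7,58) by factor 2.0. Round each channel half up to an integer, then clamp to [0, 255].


Multiply each channel by 2.0, round half up, clamp to [0, 255]
R: 43×2.0 = 86
G: 7×2.0 = 14
B: 58×2.0 = 116
= RGB(86, 14, 116)


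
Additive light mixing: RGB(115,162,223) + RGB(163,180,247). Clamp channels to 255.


Additive: each channel = min(255, C₁+C₂)
R: 115+163 = 278 → 255
G: 162+180 = 342 → 255
B: 223+247 = 470 → 255
= RGB(255, 255, 255)


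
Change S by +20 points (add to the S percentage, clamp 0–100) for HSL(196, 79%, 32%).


Original S = 79%
Adjustment = +20 percentage points
New S = 79 + (20) = 99
Clamp to [0, 100] → 99
= HSL(196°, 99%, 32%)


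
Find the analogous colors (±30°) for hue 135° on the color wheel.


Base hue: 135°
Left analog: (135 - 30) mod 360 = 105°
Right analog: (135 + 30) mod 360 = 165°
Analogous hues = 105° and 165°


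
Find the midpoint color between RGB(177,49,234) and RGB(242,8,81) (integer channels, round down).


Midpoint: each channel = ⌊(C₁+C₂)/2⌋
R: ⌊(177+242)/2⌋ = 209
G: ⌊(49+8)/2⌋ = 28
B: ⌊(234+81)/2⌋ = 157
= RGB(209, 28, 157)


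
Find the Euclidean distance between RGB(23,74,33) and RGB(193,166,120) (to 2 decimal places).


d = √[(R₁-R₂)² + (G₁-G₂)² + (B₁-B₂)²]
d = √[(23-193)² + (74-166)² + (33-120)²]
d = √[28900 + 8464 + 7569]
d = √44933
d ≈ 211.97


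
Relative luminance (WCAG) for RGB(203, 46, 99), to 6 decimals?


Linearize each channel (sRGB transfer function): c = v/255; c_lin = c/12.92 if c ≤ 0.04045, else ((c+0.055)/1.055)^2.4
  R: 203/255 ≈ 0.796078 > 0.04045 → ((0.796078+0.055)/1.055)^2.4 ≈ 0.597202
  G: 46/255 ≈ 0.180392 > 0.04045 → ((0.180392+0.055)/1.055)^2.4 ≈ 0.027321
  B: 99/255 ≈ 0.388235 > 0.04045 → ((0.388235+0.055)/1.055)^2.4 ≈ 0.124772
R_lin = 0.597202, G_lin = 0.027321, B_lin = 0.124772
L = 0.2126×R + 0.7152×G + 0.0722×B
L = 0.2126×0.597202 + 0.7152×0.027321 + 0.0722×0.124772
L ≈ 0.155514


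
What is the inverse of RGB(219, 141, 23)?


Invert: (255-R, 255-G, 255-B)
R: 255-219 = 36
G: 255-141 = 114
B: 255-23 = 232
= RGB(36, 114, 232)


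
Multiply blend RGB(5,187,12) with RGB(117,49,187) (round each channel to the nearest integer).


Multiply: C = A×B/255, rounded to nearest integer
R: 5×117/255 = 585/255 ≈ 2.294 → 2
G: 187×49/255 = 9163/255 ≈ 35.933 → 36
B: 12×187/255 = 2244/255 ≈ 8.800 → 9
= RGB(2, 36, 9)


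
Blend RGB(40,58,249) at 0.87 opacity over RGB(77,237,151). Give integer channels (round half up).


C = α×F + (1-α)×B, with 1-α = 0.13
R: 0.87×40 + 0.13×77 = 34.80 + 10.01 = 44.81 → 45
G: 0.87×58 + 0.13×237 = 50.46 + 30.81 = 81.27 → 81
B: 0.87×249 + 0.13×151 = 216.63 + 19.63 = 236.26 → 236
= RGB(45, 81, 236)


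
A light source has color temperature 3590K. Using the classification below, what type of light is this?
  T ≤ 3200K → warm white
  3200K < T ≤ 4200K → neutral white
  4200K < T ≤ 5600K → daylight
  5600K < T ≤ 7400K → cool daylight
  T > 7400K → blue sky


Temperature: 3590K
3200K < 3590K ≤ 4200K → neutral white
Classification: neutral white


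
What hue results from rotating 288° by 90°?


New hue = (H + rotation) mod 360
New hue = (288 + 90) mod 360
= 378 mod 360
= 18°


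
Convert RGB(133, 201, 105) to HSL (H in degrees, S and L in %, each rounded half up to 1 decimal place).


Normalize: R'=133/255≈0.5216, G'=201/255≈0.7882, B'=105/255≈0.4118
Max=201/255, Min=105/255, Δ=Max-Min=96/255
L = (Max+Min)/2 = (201+105)/510 = 306/510 = 0.6 → L = 60.0%
L > 0.5 → S = Δ/(2-Max-Min) = 96/(510-201-105) = 96/204 = 0.47058… → S = 47.1%
(the 1/255 factors cancel in S and H, so raw channel differences can be used)
Max is G' → H = 60 × ((B-R)/Δ + 2) = 60 × ((105-133)/96 + 2)
  -28/96 + 2 = -0.2916… + 2 = 1.7083…
  H = 60 × 1.7083… = 102.5° → H = 102.5°
= HSL(102.5°, 47.1%, 60.0%)


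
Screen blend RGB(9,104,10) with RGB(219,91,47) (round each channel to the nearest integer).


Screen: C = 255 - (255-A)×(255-B)/255, rounded to nearest integer
R: 255 - (255-9)×(255-219)/255 = 255 - 8856/255 ≈ 255 - 34.729 = 220.271 → 220
G: 255 - (255-104)×(255-91)/255 = 255 - 24764/255 ≈ 255 - 97.114 = 157.886 → 158
B: 255 - (255-10)×(255-47)/255 = 255 - 50960/255 ≈ 255 - 199.843 = 55.157 → 55
= RGB(220, 158, 55)


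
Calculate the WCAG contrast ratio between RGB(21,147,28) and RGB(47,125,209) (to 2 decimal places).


Linearize each sRGB channel c=v/255: c/12.92 if c ≤ 0.04045 else ((c+0.055)/1.055)^2.4
L = 0.2126×R_lin + 0.7152×G_lin + 0.0722×B_lin
Color 1 (21,147,28):
  R=21: 21/255≈0.0824 > 0.04045 → ((0.0824+0.055)/1.055)^2.4 ≈ 0.00750
  G=147: 147/255≈0.5765 > 0.04045 → ((0.5765+0.055)/1.055)^2.4 ≈ 0.29177
  B=28: 28/255≈0.1098 > 0.04045 → ((0.1098+0.055)/1.055)^2.4 ≈ 0.01161
  L1 = 0.2126×0.00750 + 0.7152×0.29177 + 0.0722×0.01161 ≈ 0.21111
Color 2 (47,125,209):
  R=47: 47/255≈0.1843 > 0.04045 → ((0.1843+0.055)/1.055)^2.4 ≈ 0.02843
  G=125: 125/255≈0.4902 > 0.04045 → ((0.4902+0.055)/1.055)^2.4 ≈ 0.20508
  B=209: 209/255≈0.8196 > 0.04045 → ((0.8196+0.055)/1.055)^2.4 ≈ 0.63760
  L2 = 0.2126×0.02843 + 0.7152×0.20508 + 0.0722×0.63760 ≈ 0.19875
Lighter = 0.21111, Darker = 0.19875
Ratio = (L_lighter + 0.05) / (L_darker + 0.05)
Ratio = (0.21111 + 0.05) / (0.19875 + 0.05) = 0.26111 / 0.24875 ≈ 1.0497
Ratio ≈ 1.05:1


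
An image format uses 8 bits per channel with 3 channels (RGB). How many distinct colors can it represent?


Total bits = 8 bits/channel × 3 channels = 24 bits
Distinct colors = 2^24
= 16,777,216 colors


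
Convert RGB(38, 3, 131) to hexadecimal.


R = 38 → 26 (hex)
G = 3 → 03 (hex)
B = 131 → 83 (hex)
Hex = #260383


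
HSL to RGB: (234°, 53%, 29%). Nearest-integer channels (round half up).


H=234°, S=0.53, L=0.29
C = (1-|2L-1|)×S = (1-|-0.42|)×0.53 = 0.3074
H' = H/60 = 234/60 ≈ 3.9000; X = C×(1-|H' mod 2 - 1|) = 0.03074
m = L - C/2 = 0.29 - 0.1537 = 0.1363
Sector ⌊H'⌋ = 3 → (R',G',B') = (0.0, 0.03074, 0.3074)
RGB = ((R'+m)×255, (G'+m)×255, (B'+m)×255) = (34.7565, 42.5952, 113.1435)
Round half up → RGB(35, 43, 113)


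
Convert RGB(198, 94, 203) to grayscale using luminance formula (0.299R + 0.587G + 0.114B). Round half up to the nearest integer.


Gray = 0.299×R + 0.587×G + 0.114×B
Gray = 0.299×198 + 0.587×94 + 0.114×203
Gray = 59.202 + 55.178 + 23.142
Gray = 137.522 → round half up → 138
Gray = 138


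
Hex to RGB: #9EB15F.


9E → 158 (R)
B1 → 177 (G)
5F → 95 (B)
= RGB(158, 177, 95)


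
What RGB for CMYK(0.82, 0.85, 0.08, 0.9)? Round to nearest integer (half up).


R = 255 × (1-C) × (1-K) = 255 × 0.18 × 0.10 = 4.59 → 5
G = 255 × (1-M) × (1-K) = 255 × 0.15 × 0.10 = 3.825 → 4
B = 255 × (1-Y) × (1-K) = 255 × 0.92 × 0.10 = 23.46 → 23
= RGB(5, 4, 23)


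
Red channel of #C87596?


Color: #C87596
R = C8 = 200
G = 75 = 117
B = 96 = 150
Red = 200


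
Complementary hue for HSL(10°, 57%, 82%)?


Complement = opposite side of color wheel = hue + 180°
H' = (10 + 180) mod 360 = 190°
S and L unchanged.
= HSL(190°, 57%, 82%)


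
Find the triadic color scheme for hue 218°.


Triadic: equally spaced at 120° intervals
H1 = 218°
H2 = (218 + 120) mod 360 = 338°
H3 = (218 + 240) mod 360 = 98°
Triadic = 218°, 338°, 98°


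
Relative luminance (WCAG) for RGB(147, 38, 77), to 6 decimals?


Linearize each channel (sRGB transfer function): c = v/255; c_lin = c/12.92 if c ≤ 0.04045, else ((c+0.055)/1.055)^2.4
  R: 147/255 ≈ 0.576471 > 0.04045 → ((0.576471+0.055)/1.055)^2.4 ≈ 0.291771
  G: 38/255 ≈ 0.149020 > 0.04045 → ((0.149020+0.055)/1.055)^2.4 ≈ 0.019382
  B: 77/255 ≈ 0.301961 > 0.04045 → ((0.301961+0.055)/1.055)^2.4 ≈ 0.074214
R_lin = 0.291771, G_lin = 0.019382, B_lin = 0.074214
L = 0.2126×R + 0.7152×G + 0.0722×B
L = 0.2126×0.291771 + 0.7152×0.019382 + 0.0722×0.074214
L ≈ 0.081251


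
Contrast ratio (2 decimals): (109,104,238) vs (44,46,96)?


Linearize each sRGB channel c=v/255: c/12.92 if c ≤ 0.04045 else ((c+0.055)/1.055)^2.4
L = 0.2126×R_lin + 0.7152×G_lin + 0.0722×B_lin
Color 1 (109,104,238):
  R=109: 109/255≈0.4275 > 0.04045 → ((0.4275+0.055)/1.055)^2.4 ≈ 0.15293
  G=104: 104/255≈0.4078 > 0.04045 → ((0.4078+0.055)/1.055)^2.4 ≈ 0.13843
  B=238: 238/255≈0.9333 > 0.04045 → ((0.9333+0.055)/1.055)^2.4 ≈ 0.85499
  L1 = 0.2126×0.15293 + 0.7152×0.13843 + 0.0722×0.85499 ≈ 0.19325
Color 2 (44,46,96):
  R=44: 44/255≈0.1725 > 0.04045 → ((0.1725+0.055)/1.055)^2.4 ≈ 0.02519
  G=46: 46/255≈0.1804 > 0.04045 → ((0.1804+0.055)/1.055)^2.4 ≈ 0.02732
  B=96: 96/255≈0.3765 > 0.04045 → ((0.3765+0.055)/1.055)^2.4 ≈ 0.11697
  L2 = 0.2126×0.02519 + 0.7152×0.02732 + 0.0722×0.11697 ≈ 0.03334
Lighter = 0.19325, Darker = 0.03334
Ratio = (L_lighter + 0.05) / (L_darker + 0.05)
Ratio = (0.19325 + 0.05) / (0.03334 + 0.05) = 0.24325 / 0.08334 ≈ 2.9188
Ratio ≈ 2.92:1


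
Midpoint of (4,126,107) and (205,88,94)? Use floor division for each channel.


Midpoint: each channel = ⌊(C₁+C₂)/2⌋
R: ⌊(4+205)/2⌋ = 104
G: ⌊(126+88)/2⌋ = 107
B: ⌊(107+94)/2⌋ = 100
= RGB(104, 107, 100)


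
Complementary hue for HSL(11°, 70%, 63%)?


Complement = opposite side of color wheel = hue + 180°
H' = (11 + 180) mod 360 = 191°
S and L unchanged.
= HSL(191°, 70%, 63%)


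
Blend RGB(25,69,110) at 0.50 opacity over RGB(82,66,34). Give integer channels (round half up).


C = α×F + (1-α)×B, with 1-α = 0.50
R: 0.50×25 + 0.50×82 = 12.50 + 41.00 = 53.50 → 54
G: 0.50×69 + 0.50×66 = 34.50 + 33.00 = 67.50 → 68
B: 0.50×110 + 0.50×34 = 55.00 + 17.00 = 72.00 → 72
= RGB(54, 68, 72)


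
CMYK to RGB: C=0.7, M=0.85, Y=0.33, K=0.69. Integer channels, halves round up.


R = 255 × (1-C) × (1-K) = 255 × 0.30 × 0.31 = 23.715 → 24
G = 255 × (1-M) × (1-K) = 255 × 0.15 × 0.31 = 11.8575 → 12
B = 255 × (1-Y) × (1-K) = 255 × 0.67 × 0.31 = 52.9635 → 53
= RGB(24, 12, 53)


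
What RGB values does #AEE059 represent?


AE → 174 (R)
E0 → 224 (G)
59 → 89 (B)
= RGB(174, 224, 89)


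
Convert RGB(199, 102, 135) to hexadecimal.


R = 199 → C7 (hex)
G = 102 → 66 (hex)
B = 135 → 87 (hex)
Hex = #C76687


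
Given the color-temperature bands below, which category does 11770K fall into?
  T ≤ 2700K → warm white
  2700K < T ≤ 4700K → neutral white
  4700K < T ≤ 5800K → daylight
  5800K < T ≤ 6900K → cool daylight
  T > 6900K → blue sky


Temperature: 11770K
11770K > 6900K → blue sky
Classification: blue sky


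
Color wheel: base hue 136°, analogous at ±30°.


Base hue: 136°
Left analog: (136 - 30) mod 360 = 106°
Right analog: (136 + 30) mod 360 = 166°
Analogous hues = 106° and 166°


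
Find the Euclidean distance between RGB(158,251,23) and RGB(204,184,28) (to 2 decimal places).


d = √[(R₁-R₂)² + (G₁-G₂)² + (B₁-B₂)²]
d = √[(158-204)² + (251-184)² + (23-28)²]
d = √[2116 + 4489 + 25]
d = √6630
d ≈ 81.42


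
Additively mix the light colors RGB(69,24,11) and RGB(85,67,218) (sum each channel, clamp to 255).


Additive: each channel = min(255, C₁+C₂)
R: 69+85 = 154 → 154
G: 24+67 = 91 → 91
B: 11+218 = 229 → 229
= RGB(154, 91, 229)


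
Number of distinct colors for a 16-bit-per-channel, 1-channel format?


Total bits = 16 bits/channel × 1 channels = 16 bits
Distinct colors = 2^16
= 65,536 colors


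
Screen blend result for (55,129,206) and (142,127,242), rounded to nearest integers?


Screen: C = 255 - (255-A)×(255-B)/255, rounded to nearest integer
R: 255 - (255-55)×(255-142)/255 = 255 - 22600/255 ≈ 255 - 88.627 = 166.373 → 166
G: 255 - (255-129)×(255-127)/255 = 255 - 16128/255 ≈ 255 - 63.247 = 191.753 → 192
B: 255 - (255-206)×(255-242)/255 = 255 - 637/255 ≈ 255 - 2.498 = 252.502 → 253
= RGB(166, 192, 253)


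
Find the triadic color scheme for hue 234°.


Triadic: equally spaced at 120° intervals
H1 = 234°
H2 = (234 + 120) mod 360 = 354°
H3 = (234 + 240) mod 360 = 114°
Triadic = 234°, 354°, 114°


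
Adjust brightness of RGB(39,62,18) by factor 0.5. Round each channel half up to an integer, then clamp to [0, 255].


Multiply each channel by 0.5, round half up, clamp to [0, 255]
R: 39×0.5 = 19.5 → round → 20
G: 62×0.5 = 31
B: 18×0.5 = 9
= RGB(20, 31, 9)


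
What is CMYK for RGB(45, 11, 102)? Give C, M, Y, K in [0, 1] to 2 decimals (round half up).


R'=45/255≈0.1765, G'=11/255≈0.0431, B'=102/255≈0.4000
K = 1 - max(R',G',B') = 1 - 102/255 = 153/255 = 0.6 → 0.60
(1-R'-K)/(1-K) simplifies to (max-R)/max with max = 102:
C = (102-45)/102 = 57/102 = 0.55882… → 0.56
M = (102-11)/102 = 91/102 = 0.89215… → 0.89
Y = (102-102)/102 = 0/102 = 0 → 0.00
= CMYK(0.56, 0.89, 0.00, 0.60)


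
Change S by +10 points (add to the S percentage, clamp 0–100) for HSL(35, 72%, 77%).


Original S = 72%
Adjustment = +10 percentage points
New S = 72 + (10) = 82
Clamp to [0, 100] → 82
= HSL(35°, 82%, 77%)


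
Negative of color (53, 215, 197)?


Invert: (255-R, 255-G, 255-B)
R: 255-53 = 202
G: 255-215 = 40
B: 255-197 = 58
= RGB(202, 40, 58)


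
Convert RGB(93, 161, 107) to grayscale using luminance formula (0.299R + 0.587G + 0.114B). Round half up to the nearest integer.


Gray = 0.299×R + 0.587×G + 0.114×B
Gray = 0.299×93 + 0.587×161 + 0.114×107
Gray = 27.807 + 94.507 + 12.198
Gray = 134.512 → round half up → 135
Gray = 135


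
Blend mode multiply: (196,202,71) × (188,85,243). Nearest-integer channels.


Multiply: C = A×B/255, rounded to nearest integer
R: 196×188/255 = 36848/255 ≈ 144.502 → 145
G: 202×85/255 = 17170/255 ≈ 67.333 → 67
B: 71×243/255 = 17253/255 ≈ 67.659 → 68
= RGB(145, 67, 68)


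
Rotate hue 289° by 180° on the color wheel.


New hue = (H + rotation) mod 360
New hue = (289 + 180) mod 360
= 469 mod 360
= 109°


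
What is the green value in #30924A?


Color: #30924A
R = 30 = 48
G = 92 = 146
B = 4A = 74
Green = 146


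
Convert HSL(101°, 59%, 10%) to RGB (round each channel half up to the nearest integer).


H=101°, S=0.59, L=0.10
C = (1-|2L-1|)×S = (1-|-0.80|)×0.59 = 0.118
H' = H/60 = 101/60 ≈ 1.6833; X = C×(1-|H' mod 2 - 1|) ≈ 0.0374
m = L - C/2 = 0.10 - 0.059 = 0.041
Sector ⌊H'⌋ = 1 → (R',G',B') = (≈0.0374, 0.118, 0.0)
RGB = ((R'+m)×255, (G'+m)×255, (B'+m)×255) = (19.9835, 40.545, 10.455)
Round half up → RGB(20, 41, 10)


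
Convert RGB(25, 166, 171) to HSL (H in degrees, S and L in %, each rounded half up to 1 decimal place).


Normalize: R'=25/255≈0.0980, G'=166/255≈0.6510, B'=171/255≈0.6706
Max=171/255, Min=25/255, Δ=Max-Min=146/255
L = (Max+Min)/2 = (171+25)/510 = 196/510 = 0.38431… → L = 38.4%
L ≤ 0.5 → S = Δ/(Max+Min) = 146/(171+25) = 146/196 = 0.74489… → S = 74.5%
(the 1/255 factors cancel in S and H, so raw channel differences can be used)
Max is B' → H = 60 × ((R-G)/Δ + 4) = 60 × ((25-166)/146 + 4)
  -141/146 + 4 = -0.9657… + 4 = 3.0342…
  H = 60 × 3.0342… = 182.054…° → H = 182.1°
= HSL(182.1°, 74.5%, 38.4%)


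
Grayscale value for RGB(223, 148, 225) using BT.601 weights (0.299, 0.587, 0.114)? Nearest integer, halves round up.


Gray = 0.299×R + 0.587×G + 0.114×B
Gray = 0.299×223 + 0.587×148 + 0.114×225
Gray = 66.677 + 86.876 + 25.650
Gray = 179.203 → round half up → 179
Gray = 179


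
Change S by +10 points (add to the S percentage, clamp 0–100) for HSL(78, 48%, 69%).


Original S = 48%
Adjustment = +10 percentage points
New S = 48 + (10) = 58
Clamp to [0, 100] → 58
= HSL(78°, 58%, 69%)


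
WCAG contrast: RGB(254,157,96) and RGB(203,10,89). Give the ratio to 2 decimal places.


Linearize each sRGB channel c=v/255: c/12.92 if c ≤ 0.04045 else ((c+0.055)/1.055)^2.4
L = 0.2126×R_lin + 0.7152×G_lin + 0.0722×B_lin
Color 1 (254,157,96):
  R=254: 254/255≈0.9961 > 0.04045 → ((0.9961+0.055)/1.055)^2.4 ≈ 0.99110
  G=157: 157/255≈0.6157 > 0.04045 → ((0.6157+0.055)/1.055)^2.4 ≈ 0.33716
  B=96: 96/255≈0.3765 > 0.04045 → ((0.3765+0.055)/1.055)^2.4 ≈ 0.11697
  L1 = 0.2126×0.99110 + 0.7152×0.33716 + 0.0722×0.11697 ≈ 0.46029
Color 2 (203,10,89):
  R=203: 203/255≈0.7961 > 0.04045 → ((0.7961+0.055)/1.055)^2.4 ≈ 0.59720
  G=10: 10/255≈0.0392 ≤ 0.04045 → 0.0392/12.92 ≈ 0.00304
  B=89: 89/255≈0.3490 > 0.04045 → ((0.3490+0.055)/1.055)^2.4 ≈ 0.09990
  L2 = 0.2126×0.59720 + 0.7152×0.00304 + 0.0722×0.09990 ≈ 0.13635
Lighter = 0.46029, Darker = 0.13635
Ratio = (L_lighter + 0.05) / (L_darker + 0.05)
Ratio = (0.46029 + 0.05) / (0.13635 + 0.05) = 0.51029 / 0.18635 ≈ 2.7384
Ratio ≈ 2.74:1


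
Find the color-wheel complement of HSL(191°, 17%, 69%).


Complement = opposite side of color wheel = hue + 180°
H' = (191 + 180) mod 360 = 11°
S and L unchanged.
= HSL(11°, 17%, 69%)


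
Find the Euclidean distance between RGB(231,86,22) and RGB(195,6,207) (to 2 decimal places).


d = √[(R₁-R₂)² + (G₁-G₂)² + (B₁-B₂)²]
d = √[(231-195)² + (86-6)² + (22-207)²]
d = √[1296 + 6400 + 34225]
d = √41921
d ≈ 204.75


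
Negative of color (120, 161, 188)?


Invert: (255-R, 255-G, 255-B)
R: 255-120 = 135
G: 255-161 = 94
B: 255-188 = 67
= RGB(135, 94, 67)


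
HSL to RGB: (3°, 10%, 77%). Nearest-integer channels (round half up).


H=3°, S=0.10, L=0.77
C = (1-|2L-1|)×S = (1-|0.54|)×0.10 = 0.046
H' = H/60 = 3/60 ≈ 0.0500; X = C×(1-|H' mod 2 - 1|) = 0.0023
m = L - C/2 = 0.77 - 0.023 = 0.747
Sector ⌊H'⌋ = 0 → (R',G',B') = (0.046, 0.0023, 0.0)
RGB = ((R'+m)×255, (G'+m)×255, (B'+m)×255) = (202.215, 191.0715, 190.485)
Round half up → RGB(202, 191, 190)


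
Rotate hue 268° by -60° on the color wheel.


New hue = (H + rotation) mod 360
New hue = (268 -60) mod 360
= 208 mod 360
= 208°


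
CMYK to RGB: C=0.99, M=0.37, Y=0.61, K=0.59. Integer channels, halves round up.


R = 255 × (1-C) × (1-K) = 255 × 0.01 × 0.41 = 1.0455 → 1
G = 255 × (1-M) × (1-K) = 255 × 0.63 × 0.41 = 65.8665 → 66
B = 255 × (1-Y) × (1-K) = 255 × 0.39 × 0.41 = 40.7745 → 41
= RGB(1, 66, 41)


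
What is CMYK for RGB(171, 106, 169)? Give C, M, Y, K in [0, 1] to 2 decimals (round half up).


R'=171/255≈0.6706, G'=106/255≈0.4157, B'=169/255≈0.6627
K = 1 - max(R',G',B') = 1 - 171/255 = 84/255 = 0.32941… → 0.33
(1-R'-K)/(1-K) simplifies to (max-R)/max with max = 171:
C = (171-171)/171 = 0/171 = 0 → 0.00
M = (171-106)/171 = 65/171 = 0.38011… → 0.38
Y = (171-169)/171 = 2/171 = 0.01169… → 0.01
= CMYK(0.00, 0.38, 0.01, 0.33)


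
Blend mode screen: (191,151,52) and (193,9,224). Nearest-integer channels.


Screen: C = 255 - (255-A)×(255-B)/255, rounded to nearest integer
R: 255 - (255-191)×(255-193)/255 = 255 - 3968/255 ≈ 255 - 15.561 = 239.439 → 239
G: 255 - (255-151)×(255-9)/255 = 255 - 25584/255 ≈ 255 - 100.329 = 154.671 → 155
B: 255 - (255-52)×(255-224)/255 = 255 - 6293/255 ≈ 255 - 24.678 = 230.322 → 230
= RGB(239, 155, 230)


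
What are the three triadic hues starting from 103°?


Triadic: equally spaced at 120° intervals
H1 = 103°
H2 = (103 + 120) mod 360 = 223°
H3 = (103 + 240) mod 360 = 343°
Triadic = 103°, 223°, 343°


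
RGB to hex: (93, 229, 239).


R = 93 → 5D (hex)
G = 229 → E5 (hex)
B = 239 → EF (hex)
Hex = #5DE5EF


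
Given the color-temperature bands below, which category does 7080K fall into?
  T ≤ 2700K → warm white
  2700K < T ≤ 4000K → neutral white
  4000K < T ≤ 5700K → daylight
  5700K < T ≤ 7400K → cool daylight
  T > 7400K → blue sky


Temperature: 7080K
5700K < 7080K ≤ 7400K → cool daylight
Classification: cool daylight


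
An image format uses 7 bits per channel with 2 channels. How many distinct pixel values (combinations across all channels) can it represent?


Total bits = 7 bits/channel × 2 channels = 14 bits
Distinct pixel values = 2^14
= 16,384 pixel values


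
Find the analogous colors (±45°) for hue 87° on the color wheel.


Base hue: 87°
Left analog: (87 - 45) mod 360 = 42°
Right analog: (87 + 45) mod 360 = 132°
Analogous hues = 42° and 132°


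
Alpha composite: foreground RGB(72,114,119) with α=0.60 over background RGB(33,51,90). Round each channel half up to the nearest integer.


C = α×F + (1-α)×B, with 1-α = 0.40
R: 0.60×72 + 0.40×33 = 43.20 + 13.20 = 56.40 → 56
G: 0.60×114 + 0.40×51 = 68.40 + 20.40 = 88.80 → 89
B: 0.60×119 + 0.40×90 = 71.40 + 36.00 = 107.40 → 107
= RGB(56, 89, 107)


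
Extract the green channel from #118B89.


Color: #118B89
R = 11 = 17
G = 8B = 139
B = 89 = 137
Green = 139


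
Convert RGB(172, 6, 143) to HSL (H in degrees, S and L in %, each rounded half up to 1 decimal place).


Normalize: R'=172/255≈0.6745, G'=6/255≈0.0235, B'=143/255≈0.5608
Max=172/255, Min=6/255, Δ=Max-Min=166/255
L = (Max+Min)/2 = (172+6)/510 = 178/510 = 0.34901… → L = 34.9%
L ≤ 0.5 → S = Δ/(Max+Min) = 166/(172+6) = 166/178 = 0.93258… → S = 93.3%
(the 1/255 factors cancel in S and H, so raw channel differences can be used)
Max is R' → H = 60 × (((G-B)/Δ) mod 6) = 60 × (((6-143)/166) mod 6)
  (-137)/166 = -0.8253…; negative, so add 6 → 5.1746…
  H = 60 × 5.1746… = 310.481…° → H = 310.5°
= HSL(310.5°, 93.3%, 34.9%)


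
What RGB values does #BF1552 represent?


BF → 191 (R)
15 → 21 (G)
52 → 82 (B)
= RGB(191, 21, 82)


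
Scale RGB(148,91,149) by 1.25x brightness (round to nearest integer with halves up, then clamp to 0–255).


Multiply each channel by 1.25, round half up, clamp to [0, 255]
R: 148×1.25 = 185
G: 91×1.25 = 113.75 → round → 114
B: 149×1.25 = 186.25 → round → 186
= RGB(185, 114, 186)


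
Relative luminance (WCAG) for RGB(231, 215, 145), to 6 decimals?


Linearize each channel (sRGB transfer function): c = v/255; c_lin = c/12.92 if c ≤ 0.04045, else ((c+0.055)/1.055)^2.4
  R: 231/255 ≈ 0.905882 > 0.04045 → ((0.905882+0.055)/1.055)^2.4 ≈ 0.799103
  G: 215/255 ≈ 0.843137 > 0.04045 → ((0.843137+0.055)/1.055)^2.4 ≈ 0.679542
  B: 145/255 ≈ 0.568627 > 0.04045 → ((0.568627+0.055)/1.055)^2.4 ≈ 0.283149
R_lin = 0.799103, G_lin = 0.679542, B_lin = 0.283149
L = 0.2126×R + 0.7152×G + 0.0722×B
L = 0.2126×0.799103 + 0.7152×0.679542 + 0.0722×0.283149
L ≈ 0.676341


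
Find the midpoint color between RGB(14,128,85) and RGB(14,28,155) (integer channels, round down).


Midpoint: each channel = ⌊(C₁+C₂)/2⌋
R: ⌊(14+14)/2⌋ = 14
G: ⌊(128+28)/2⌋ = 78
B: ⌊(85+155)/2⌋ = 120
= RGB(14, 78, 120)


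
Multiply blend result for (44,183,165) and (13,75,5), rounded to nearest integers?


Multiply: C = A×B/255, rounded to nearest integer
R: 44×13/255 = 572/255 ≈ 2.243 → 2
G: 183×75/255 = 13725/255 ≈ 53.824 → 54
B: 165×5/255 = 825/255 ≈ 3.235 → 3
= RGB(2, 54, 3)


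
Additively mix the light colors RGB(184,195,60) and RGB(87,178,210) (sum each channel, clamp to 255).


Additive: each channel = min(255, C₁+C₂)
R: 184+87 = 271 → 255
G: 195+178 = 373 → 255
B: 60+210 = 270 → 255
= RGB(255, 255, 255)


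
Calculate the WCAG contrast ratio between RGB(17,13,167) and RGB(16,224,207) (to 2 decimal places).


Linearize each sRGB channel c=v/255: c/12.92 if c ≤ 0.04045 else ((c+0.055)/1.055)^2.4
L = 0.2126×R_lin + 0.7152×G_lin + 0.0722×B_lin
Color 1 (17,13,167):
  R=17: 17/255≈0.0667 > 0.04045 → ((0.0667+0.055)/1.055)^2.4 ≈ 0.00561
  G=13: 13/255≈0.0510 > 0.04045 → ((0.0510+0.055)/1.055)^2.4 ≈ 0.00402
  B=167: 167/255≈0.6549 > 0.04045 → ((0.6549+0.055)/1.055)^2.4 ≈ 0.38643
  L1 = 0.2126×0.00561 + 0.7152×0.00402 + 0.0722×0.38643 ≈ 0.03197
Color 2 (16,224,207):
  R=16: 16/255≈0.0627 > 0.04045 → ((0.0627+0.055)/1.055)^2.4 ≈ 0.00518
  G=224: 224/255≈0.8784 > 0.04045 → ((0.8784+0.055)/1.055)^2.4 ≈ 0.74540
  B=207: 207/255≈0.8118 > 0.04045 → ((0.8118+0.055)/1.055)^2.4 ≈ 0.62396
  L2 = 0.2126×0.00518 + 0.7152×0.74540 + 0.0722×0.62396 ≈ 0.57926
Lighter = 0.57926, Darker = 0.03197
Ratio = (L_lighter + 0.05) / (L_darker + 0.05)
Ratio = (0.57926 + 0.05) / (0.03197 + 0.05) = 0.62926 / 0.08197 ≈ 7.6767
Ratio ≈ 7.68:1


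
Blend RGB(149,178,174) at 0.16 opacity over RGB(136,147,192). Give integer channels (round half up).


C = α×F + (1-α)×B, with 1-α = 0.84
R: 0.16×149 + 0.84×136 = 23.84 + 114.24 = 138.08 → 138
G: 0.16×178 + 0.84×147 = 28.48 + 123.48 = 151.96 → 152
B: 0.16×174 + 0.84×192 = 27.84 + 161.28 = 189.12 → 189
= RGB(138, 152, 189)


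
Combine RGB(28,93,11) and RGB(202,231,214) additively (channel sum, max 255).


Additive: each channel = min(255, C₁+C₂)
R: 28+202 = 230 → 230
G: 93+231 = 324 → 255
B: 11+214 = 225 → 225
= RGB(230, 255, 225)


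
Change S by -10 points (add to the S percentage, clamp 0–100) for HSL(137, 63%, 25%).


Original S = 63%
Adjustment = -10 percentage points
New S = 63 + (-10) = 53
Clamp to [0, 100] → 53
= HSL(137°, 53%, 25%)


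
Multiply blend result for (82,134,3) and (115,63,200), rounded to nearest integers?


Multiply: C = A×B/255, rounded to nearest integer
R: 82×115/255 = 9430/255 ≈ 36.980 → 37
G: 134×63/255 = 8442/255 ≈ 33.106 → 33
B: 3×200/255 = 600/255 ≈ 2.353 → 2
= RGB(37, 33, 2)


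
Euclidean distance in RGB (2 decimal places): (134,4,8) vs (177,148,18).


d = √[(R₁-R₂)² + (G₁-G₂)² + (B₁-B₂)²]
d = √[(134-177)² + (4-148)² + (8-18)²]
d = √[1849 + 20736 + 100]
d = √22685
d ≈ 150.62


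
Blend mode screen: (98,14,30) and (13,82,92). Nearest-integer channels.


Screen: C = 255 - (255-A)×(255-B)/255, rounded to nearest integer
R: 255 - (255-98)×(255-13)/255 = 255 - 37994/255 ≈ 255 - 148.996 = 106.004 → 106
G: 255 - (255-14)×(255-82)/255 = 255 - 41693/255 ≈ 255 - 163.502 = 91.498 → 91
B: 255 - (255-30)×(255-92)/255 = 255 - 36675/255 ≈ 255 - 143.824 = 111.176 → 111
= RGB(106, 91, 111)


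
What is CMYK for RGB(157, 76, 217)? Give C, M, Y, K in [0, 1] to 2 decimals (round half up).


R'=157/255≈0.6157, G'=76/255≈0.2980, B'=217/255≈0.8510
K = 1 - max(R',G',B') = 1 - 217/255 = 38/255 = 0.14901… → 0.15
(1-R'-K)/(1-K) simplifies to (max-R)/max with max = 217:
C = (217-157)/217 = 60/217 = 0.27649… → 0.28
M = (217-76)/217 = 141/217 = 0.64976… → 0.65
Y = (217-217)/217 = 0/217 = 0 → 0.00
= CMYK(0.28, 0.65, 0.00, 0.15)


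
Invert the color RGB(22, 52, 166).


Invert: (255-R, 255-G, 255-B)
R: 255-22 = 233
G: 255-52 = 203
B: 255-166 = 89
= RGB(233, 203, 89)


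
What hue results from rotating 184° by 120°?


New hue = (H + rotation) mod 360
New hue = (184 + 120) mod 360
= 304 mod 360
= 304°


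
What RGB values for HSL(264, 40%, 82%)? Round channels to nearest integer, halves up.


H=264°, S=0.40, L=0.82
C = (1-|2L-1|)×S = (1-|0.64|)×0.40 = 0.144
H' = H/60 = 264/60 ≈ 4.4000; X = C×(1-|H' mod 2 - 1|) = 0.0576
m = L - C/2 = 0.82 - 0.072 = 0.748
Sector ⌊H'⌋ = 4 → (R',G',B') = (0.0576, 0.0, 0.144)
RGB = ((R'+m)×255, (G'+m)×255, (B'+m)×255) = (205.428, 190.74, 227.46)
Round half up → RGB(205, 191, 227)


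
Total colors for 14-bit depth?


Colors = 2^bits = 2^14
= 16,384 colors


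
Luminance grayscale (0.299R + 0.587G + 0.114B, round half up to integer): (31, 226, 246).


Gray = 0.299×R + 0.587×G + 0.114×B
Gray = 0.299×31 + 0.587×226 + 0.114×246
Gray = 9.269 + 132.662 + 28.044
Gray = 169.975 → round half up → 170
Gray = 170


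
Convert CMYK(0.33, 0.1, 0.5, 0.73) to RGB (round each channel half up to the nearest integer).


R = 255 × (1-C) × (1-K) = 255 × 0.67 × 0.27 = 46.1295 → 46
G = 255 × (1-M) × (1-K) = 255 × 0.90 × 0.27 = 61.965 → 62
B = 255 × (1-Y) × (1-K) = 255 × 0.50 × 0.27 = 34.425 → 34
= RGB(46, 62, 34)


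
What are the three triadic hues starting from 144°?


Triadic: equally spaced at 120° intervals
H1 = 144°
H2 = (144 + 120) mod 360 = 264°
H3 = (144 + 240) mod 360 = 24°
Triadic = 144°, 264°, 24°


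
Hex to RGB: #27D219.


27 → 39 (R)
D2 → 210 (G)
19 → 25 (B)
= RGB(39, 210, 25)


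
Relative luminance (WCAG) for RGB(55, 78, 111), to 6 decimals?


Linearize each channel (sRGB transfer function): c = v/255; c_lin = c/12.92 if c ≤ 0.04045, else ((c+0.055)/1.055)^2.4
  R: 55/255 ≈ 0.215686 > 0.04045 → ((0.215686+0.055)/1.055)^2.4 ≈ 0.038204
  G: 78/255 ≈ 0.305882 > 0.04045 → ((0.305882+0.055)/1.055)^2.4 ≈ 0.076185
  B: 111/255 ≈ 0.435294 > 0.04045 → ((0.435294+0.055)/1.055)^2.4 ≈ 0.158961
R_lin = 0.038204, G_lin = 0.076185, B_lin = 0.158961
L = 0.2126×R + 0.7152×G + 0.0722×B
L = 0.2126×0.038204 + 0.7152×0.076185 + 0.0722×0.158961
L ≈ 0.074087


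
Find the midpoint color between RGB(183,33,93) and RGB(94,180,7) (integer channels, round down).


Midpoint: each channel = ⌊(C₁+C₂)/2⌋
R: ⌊(183+94)/2⌋ = 138
G: ⌊(33+180)/2⌋ = 106
B: ⌊(93+7)/2⌋ = 50
= RGB(138, 106, 50)


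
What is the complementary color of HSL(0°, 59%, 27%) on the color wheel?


Complement = opposite side of color wheel = hue + 180°
H' = (0 + 180) mod 360 = 180°
S and L unchanged.
= HSL(180°, 59%, 27%)


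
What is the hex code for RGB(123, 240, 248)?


R = 123 → 7B (hex)
G = 240 → F0 (hex)
B = 248 → F8 (hex)
Hex = #7BF0F8


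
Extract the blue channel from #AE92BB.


Color: #AE92BB
R = AE = 174
G = 92 = 146
B = BB = 187
Blue = 187


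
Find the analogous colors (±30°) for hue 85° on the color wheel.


Base hue: 85°
Left analog: (85 - 30) mod 360 = 55°
Right analog: (85 + 30) mod 360 = 115°
Analogous hues = 55° and 115°


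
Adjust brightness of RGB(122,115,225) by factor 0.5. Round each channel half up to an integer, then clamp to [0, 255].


Multiply each channel by 0.5, round half up, clamp to [0, 255]
R: 122×0.5 = 61
G: 115×0.5 = 57.5 → round → 58
B: 225×0.5 = 112.5 → round → 113
= RGB(61, 58, 113)


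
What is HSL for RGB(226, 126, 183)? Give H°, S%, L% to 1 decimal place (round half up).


Normalize: R'=226/255≈0.8863, G'=126/255≈0.4941, B'=183/255≈0.7176
Max=226/255, Min=126/255, Δ=Max-Min=100/255
L = (Max+Min)/2 = (226+126)/510 = 352/510 = 0.69019… → L = 69.0%
L > 0.5 → S = Δ/(2-Max-Min) = 100/(510-226-126) = 100/158 = 0.63291… → S = 63.3%
(the 1/255 factors cancel in S and H, so raw channel differences can be used)
Max is R' → H = 60 × (((G-B)/Δ) mod 6) = 60 × (((126-183)/100) mod 6)
  (-57)/100 = -0.57; negative, so add 6 → 5.43
  H = 60 × 5.43 = 325.8° → H = 325.8°
= HSL(325.8°, 63.3%, 69.0%)


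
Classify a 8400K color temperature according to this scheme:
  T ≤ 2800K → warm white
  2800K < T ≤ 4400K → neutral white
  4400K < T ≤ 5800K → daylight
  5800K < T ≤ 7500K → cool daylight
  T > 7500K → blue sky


Temperature: 8400K
8400K > 7500K → blue sky
Classification: blue sky


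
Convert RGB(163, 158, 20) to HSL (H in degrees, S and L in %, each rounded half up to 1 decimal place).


Normalize: R'=163/255≈0.6392, G'=158/255≈0.6196, B'=20/255≈0.0784
Max=163/255, Min=20/255, Δ=Max-Min=143/255
L = (Max+Min)/2 = (163+20)/510 = 183/510 = 0.35882… → L = 35.9%
L ≤ 0.5 → S = Δ/(Max+Min) = 143/(163+20) = 143/183 = 0.78142… → S = 78.1%
(the 1/255 factors cancel in S and H, so raw channel differences can be used)
Max is R' → H = 60 × (((G-B)/Δ) mod 6) = 60 × (((158-20)/143) mod 6)
  138/143 = 0.9650…
  H = 60 × 0.9650… = 57.902…° → H = 57.9°
= HSL(57.9°, 78.1%, 35.9%)


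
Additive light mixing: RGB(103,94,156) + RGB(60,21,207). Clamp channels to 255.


Additive: each channel = min(255, C₁+C₂)
R: 103+60 = 163 → 163
G: 94+21 = 115 → 115
B: 156+207 = 363 → 255
= RGB(163, 115, 255)


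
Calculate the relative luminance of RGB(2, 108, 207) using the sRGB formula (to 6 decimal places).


Linearize each channel (sRGB transfer function): c = v/255; c_lin = c/12.92 if c ≤ 0.04045, else ((c+0.055)/1.055)^2.4
  R: 2/255 ≈ 0.007843 ≤ 0.04045 → 0.007843/12.92 ≈ 0.000607
  G: 108/255 ≈ 0.423529 > 0.04045 → ((0.423529+0.055)/1.055)^2.4 ≈ 0.149960
  B: 207/255 ≈ 0.811765 > 0.04045 → ((0.811765+0.055)/1.055)^2.4 ≈ 0.623960
R_lin = 0.000607, G_lin = 0.149960, B_lin = 0.623960
L = 0.2126×R + 0.7152×G + 0.0722×B
L = 0.2126×0.000607 + 0.7152×0.149960 + 0.0722×0.623960
L ≈ 0.152430


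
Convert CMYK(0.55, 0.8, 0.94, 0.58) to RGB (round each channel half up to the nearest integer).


R = 255 × (1-C) × (1-K) = 255 × 0.45 × 0.42 = 48.195 → 48
G = 255 × (1-M) × (1-K) = 255 × 0.20 × 0.42 = 21.42 → 21
B = 255 × (1-Y) × (1-K) = 255 × 0.06 × 0.42 = 6.426 → 6
= RGB(48, 21, 6)


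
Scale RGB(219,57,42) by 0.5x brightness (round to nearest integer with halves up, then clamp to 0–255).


Multiply each channel by 0.5, round half up, clamp to [0, 255]
R: 219×0.5 = 109.5 → round → 110
G: 57×0.5 = 28.5 → round → 29
B: 42×0.5 = 21
= RGB(110, 29, 21)


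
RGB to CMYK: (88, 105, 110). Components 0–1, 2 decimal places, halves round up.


R'=88/255≈0.3451, G'=105/255≈0.4118, B'=110/255≈0.4314
K = 1 - max(R',G',B') = 1 - 110/255 = 145/255 = 0.56862… → 0.57
(1-R'-K)/(1-K) simplifies to (max-R)/max with max = 110:
C = (110-88)/110 = 22/110 = 0.2 → 0.20
M = (110-105)/110 = 5/110 = 0.04545… → 0.05
Y = (110-110)/110 = 0/110 = 0 → 0.00
= CMYK(0.20, 0.05, 0.00, 0.57)


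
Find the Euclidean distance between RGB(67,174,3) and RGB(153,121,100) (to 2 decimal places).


d = √[(R₁-R₂)² + (G₁-G₂)² + (B₁-B₂)²]
d = √[(67-153)² + (174-121)² + (3-100)²]
d = √[7396 + 2809 + 9409]
d = √19614
d ≈ 140.05


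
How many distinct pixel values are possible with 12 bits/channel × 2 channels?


Total bits = 12 bits/channel × 2 channels = 24 bits
Distinct pixel values = 2^24
= 16,777,216 pixel values


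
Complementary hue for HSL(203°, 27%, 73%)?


Complement = opposite side of color wheel = hue + 180°
H' = (203 + 180) mod 360 = 23°
S and L unchanged.
= HSL(23°, 27%, 73%)


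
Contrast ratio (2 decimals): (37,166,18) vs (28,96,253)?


Linearize each sRGB channel c=v/255: c/12.92 if c ≤ 0.04045 else ((c+0.055)/1.055)^2.4
L = 0.2126×R_lin + 0.7152×G_lin + 0.0722×B_lin
Color 1 (37,166,18):
  R=37: 37/255≈0.1451 > 0.04045 → ((0.1451+0.055)/1.055)^2.4 ≈ 0.01850
  G=166: 166/255≈0.6510 > 0.04045 → ((0.6510+0.055)/1.055)^2.4 ≈ 0.38133
  B=18: 18/255≈0.0706 > 0.04045 → ((0.0706+0.055)/1.055)^2.4 ≈ 0.00605
  L1 = 0.2126×0.01850 + 0.7152×0.38133 + 0.0722×0.00605 ≈ 0.27709
Color 2 (28,96,253):
  R=28: 28/255≈0.1098 > 0.04045 → ((0.1098+0.055)/1.055)^2.4 ≈ 0.01161
  G=96: 96/255≈0.3765 > 0.04045 → ((0.3765+0.055)/1.055)^2.4 ≈ 0.11697
  B=253: 253/255≈0.9922 > 0.04045 → ((0.9922+0.055)/1.055)^2.4 ≈ 0.98225
  L2 = 0.2126×0.01161 + 0.7152×0.11697 + 0.0722×0.98225 ≈ 0.15704
Lighter = 0.27709, Darker = 0.15704
Ratio = (L_lighter + 0.05) / (L_darker + 0.05)
Ratio = (0.27709 + 0.05) / (0.15704 + 0.05) = 0.32709 / 0.20704 ≈ 1.5798
Ratio ≈ 1.58:1


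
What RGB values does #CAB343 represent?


CA → 202 (R)
B3 → 179 (G)
43 → 67 (B)
= RGB(202, 179, 67)


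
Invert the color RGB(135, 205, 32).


Invert: (255-R, 255-G, 255-B)
R: 255-135 = 120
G: 255-205 = 50
B: 255-32 = 223
= RGB(120, 50, 223)


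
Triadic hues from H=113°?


Triadic: equally spaced at 120° intervals
H1 = 113°
H2 = (113 + 120) mod 360 = 233°
H3 = (113 + 240) mod 360 = 353°
Triadic = 113°, 233°, 353°


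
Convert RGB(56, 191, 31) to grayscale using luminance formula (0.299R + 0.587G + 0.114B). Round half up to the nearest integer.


Gray = 0.299×R + 0.587×G + 0.114×B
Gray = 0.299×56 + 0.587×191 + 0.114×31
Gray = 16.744 + 112.117 + 3.534
Gray = 132.395 → round half up → 132
Gray = 132


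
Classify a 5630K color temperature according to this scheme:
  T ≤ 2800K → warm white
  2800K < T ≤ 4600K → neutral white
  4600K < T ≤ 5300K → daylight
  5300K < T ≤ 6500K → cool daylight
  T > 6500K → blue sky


Temperature: 5630K
5300K < 5630K ≤ 6500K → cool daylight
Classification: cool daylight


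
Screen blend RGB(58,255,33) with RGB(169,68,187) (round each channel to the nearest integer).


Screen: C = 255 - (255-A)×(255-B)/255, rounded to nearest integer
R: 255 - (255-58)×(255-169)/255 = 255 - 16942/255 ≈ 255 - 66.439 = 188.561 → 189
G: 255 - (255-255)×(255-68)/255 = 255 - 0/255 ≈ 255 - 0.000 = 255.000 → 255
B: 255 - (255-33)×(255-187)/255 = 255 - 15096/255 ≈ 255 - 59.200 = 195.800 → 196
= RGB(189, 255, 196)


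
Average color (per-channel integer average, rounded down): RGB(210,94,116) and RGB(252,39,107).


Midpoint: each channel = ⌊(C₁+C₂)/2⌋
R: ⌊(210+252)/2⌋ = 231
G: ⌊(94+39)/2⌋ = 66
B: ⌊(116+107)/2⌋ = 111
= RGB(231, 66, 111)


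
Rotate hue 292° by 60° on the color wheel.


New hue = (H + rotation) mod 360
New hue = (292 + 60) mod 360
= 352 mod 360
= 352°


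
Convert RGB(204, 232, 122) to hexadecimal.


R = 204 → CC (hex)
G = 232 → E8 (hex)
B = 122 → 7A (hex)
Hex = #CCE87A


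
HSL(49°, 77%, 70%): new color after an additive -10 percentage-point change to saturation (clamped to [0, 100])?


Original S = 77%
Adjustment = -10 percentage points
New S = 77 + (-10) = 67
Clamp to [0, 100] → 67
= HSL(49°, 67%, 70%)


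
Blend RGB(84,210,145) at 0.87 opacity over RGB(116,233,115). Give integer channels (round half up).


C = α×F + (1-α)×B, with 1-α = 0.13
R: 0.87×84 + 0.13×116 = 73.08 + 15.08 = 88.16 → 88
G: 0.87×210 + 0.13×233 = 182.70 + 30.29 = 212.99 → 213
B: 0.87×145 + 0.13×115 = 126.15 + 14.95 = 141.10 → 141
= RGB(88, 213, 141)


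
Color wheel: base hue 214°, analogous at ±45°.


Base hue: 214°
Left analog: (214 - 45) mod 360 = 169°
Right analog: (214 + 45) mod 360 = 259°
Analogous hues = 169° and 259°


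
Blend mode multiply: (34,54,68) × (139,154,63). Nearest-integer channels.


Multiply: C = A×B/255, rounded to nearest integer
R: 34×139/255 = 4726/255 ≈ 18.533 → 19
G: 54×154/255 = 8316/255 ≈ 32.612 → 33
B: 68×63/255 = 4284/255 ≈ 16.800 → 17
= RGB(19, 33, 17)


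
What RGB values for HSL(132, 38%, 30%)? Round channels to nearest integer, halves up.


H=132°, S=0.38, L=0.30
C = (1-|2L-1|)×S = (1-|-0.40|)×0.38 = 0.228
H' = H/60 = 132/60 ≈ 2.2000; X = C×(1-|H' mod 2 - 1|) = 0.0456
m = L - C/2 = 0.30 - 0.114 = 0.186
Sector ⌊H'⌋ = 2 → (R',G',B') = (0.0, 0.228, 0.0456)
RGB = ((R'+m)×255, (G'+m)×255, (B'+m)×255) = (47.43, 105.57, 59.058)
Round half up → RGB(47, 106, 59)


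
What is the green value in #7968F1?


Color: #7968F1
R = 79 = 121
G = 68 = 104
B = F1 = 241
Green = 104


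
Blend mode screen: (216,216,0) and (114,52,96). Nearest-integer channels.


Screen: C = 255 - (255-A)×(255-B)/255, rounded to nearest integer
R: 255 - (255-216)×(255-114)/255 = 255 - 5499/255 ≈ 255 - 21.565 = 233.435 → 233
G: 255 - (255-216)×(255-52)/255 = 255 - 7917/255 ≈ 255 - 31.047 = 223.953 → 224
B: 255 - (255-0)×(255-96)/255 = 255 - 40545/255 ≈ 255 - 159.000 = 96.000 → 96
= RGB(233, 224, 96)


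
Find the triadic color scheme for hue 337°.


Triadic: equally spaced at 120° intervals
H1 = 337°
H2 = (337 + 120) mod 360 = 97°
H3 = (337 + 240) mod 360 = 217°
Triadic = 337°, 97°, 217°


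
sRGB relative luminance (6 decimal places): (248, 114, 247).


Linearize each channel (sRGB transfer function): c = v/255; c_lin = c/12.92 if c ≤ 0.04045, else ((c+0.055)/1.055)^2.4
  R: 248/255 ≈ 0.972549 > 0.04045 → ((0.972549+0.055)/1.055)^2.4 ≈ 0.938686
  G: 114/255 ≈ 0.447059 > 0.04045 → ((0.447059+0.055)/1.055)^2.4 ≈ 0.168269
  B: 247/255 ≈ 0.968627 > 0.04045 → ((0.968627+0.055)/1.055)^2.4 ≈ 0.930111
R_lin = 0.938686, G_lin = 0.168269, B_lin = 0.930111
L = 0.2126×R + 0.7152×G + 0.0722×B
L = 0.2126×0.938686 + 0.7152×0.168269 + 0.0722×0.930111
L ≈ 0.387065
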